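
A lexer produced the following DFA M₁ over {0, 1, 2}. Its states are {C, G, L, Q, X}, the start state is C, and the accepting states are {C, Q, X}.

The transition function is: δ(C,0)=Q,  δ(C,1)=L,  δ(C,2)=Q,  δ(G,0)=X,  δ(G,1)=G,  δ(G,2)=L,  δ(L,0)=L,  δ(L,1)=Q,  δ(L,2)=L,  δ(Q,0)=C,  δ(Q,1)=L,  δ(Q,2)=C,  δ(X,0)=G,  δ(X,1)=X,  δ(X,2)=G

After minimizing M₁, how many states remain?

2

Reachable states from the start: {C,L,Q}. Unreachable: {G,X} — drop them.
P0 = {C,Q} | {L}.
No further refinement is possible. Final partition (2 blocks): {C,Q} | {L}.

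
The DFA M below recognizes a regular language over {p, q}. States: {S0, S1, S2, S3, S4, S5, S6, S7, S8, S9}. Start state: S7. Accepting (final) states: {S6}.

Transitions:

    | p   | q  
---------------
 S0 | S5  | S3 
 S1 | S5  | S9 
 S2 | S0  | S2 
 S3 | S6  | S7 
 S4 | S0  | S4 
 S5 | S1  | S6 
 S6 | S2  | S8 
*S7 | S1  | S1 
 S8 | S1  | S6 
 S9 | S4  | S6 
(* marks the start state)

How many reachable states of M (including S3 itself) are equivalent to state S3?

Initial partition by acceptance: {S6} | {S0,S1,S2,S3,S4,S5,S7,S8,S9}.
On input p, block {S0,S1,S2,S3,S4,S5,S7,S8,S9} splits into {S0,S1,S2,S4,S5,S7,S8,S9} and {S3}.
Refine {S0,S1,S2,S4,S5,S7,S8,S9} on symbol q: members go to different blocks, giving {S1,S2,S4,S7} and {S5,S8,S9} and {S0}.
Split {S1,S2,S4,S7} by δ(·,p) → {S2,S4} and {S1} and {S7}.
Split {S5,S8,S9} by δ(·,p) → {S5,S8} and {S9}.
The partition is now stable with 8 blocks: {S6} | {S2,S4} | {S3} | {S5,S8} | {S0} | {S1} | {S7} | {S9}.
The equivalence class containing S3 is {S3}, of size 1.

1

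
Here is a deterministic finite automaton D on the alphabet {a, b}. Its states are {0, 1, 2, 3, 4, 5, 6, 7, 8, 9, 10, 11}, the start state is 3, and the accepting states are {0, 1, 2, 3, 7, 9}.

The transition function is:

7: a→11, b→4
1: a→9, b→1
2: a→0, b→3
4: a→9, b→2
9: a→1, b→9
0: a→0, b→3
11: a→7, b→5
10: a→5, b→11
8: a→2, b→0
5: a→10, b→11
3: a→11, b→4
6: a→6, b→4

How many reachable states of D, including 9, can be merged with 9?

Reachable states from the start: {0,1,2,3,4,5,7,9,10,11}. Unreachable: {6,8} — drop them.
Start with accepting vs non-accepting: {0,1,2,3,7,9} | {4,5,10,11}.
Refine {0,1,2,3,7,9} on symbol a: members go to different blocks, giving {0,1,2,9} and {3,7}.
Refine {0,1,2,9} on symbol b: members go to different blocks, giving {0,2} and {1,9}.
On input a, block {4,5,10,11} splits into {5,10} and {4} and {11}.
No further refinement is possible. Final partition (6 blocks): {0,2} | {5,10} | {3,7} | {1,9} | {4} | {11}.
State 9 belongs to the block {1,9}, which has 2 states.

2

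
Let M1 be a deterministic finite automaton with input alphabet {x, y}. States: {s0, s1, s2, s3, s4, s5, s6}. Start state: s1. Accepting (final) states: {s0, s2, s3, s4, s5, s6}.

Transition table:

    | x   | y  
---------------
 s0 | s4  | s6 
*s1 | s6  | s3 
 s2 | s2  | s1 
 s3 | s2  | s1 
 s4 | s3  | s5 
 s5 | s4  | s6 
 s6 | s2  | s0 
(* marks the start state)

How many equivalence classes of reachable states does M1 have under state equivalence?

4

Every state is reachable, so we keep all 7.
Start with accepting vs non-accepting: {s0,s2,s3,s4,s5,s6} | {s1}.
On input y, block {s0,s2,s3,s4,s5,s6} splits into {s0,s4,s5,s6} and {s2,s3}.
Split {s0,s4,s5,s6} by δ(·,x) → {s0,s5} and {s4,s6}.
Stable partition: {s0,s5} | {s1} | {s2,s3} | {s4,s6} — 4 equivalence classes.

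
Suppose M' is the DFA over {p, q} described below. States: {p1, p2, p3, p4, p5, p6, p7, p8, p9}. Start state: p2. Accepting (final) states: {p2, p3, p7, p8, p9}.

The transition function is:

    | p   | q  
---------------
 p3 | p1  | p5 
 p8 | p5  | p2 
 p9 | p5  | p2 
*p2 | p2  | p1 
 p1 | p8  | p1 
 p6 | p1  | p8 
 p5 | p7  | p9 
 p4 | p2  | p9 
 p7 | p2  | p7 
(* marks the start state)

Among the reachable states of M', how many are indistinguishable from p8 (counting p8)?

2

First remove the unreachable states {p3,p4,p6}; 6 states remain.
P0 = {p2,p7,p8,p9} | {p1,p5}.
Split {p2,p7,p8,p9} by δ(·,p) → {p2,p7} and {p8,p9}.
Split {p2,p7} by δ(·,q) → {p2} and {p7}.
Refine {p1,p5} on symbol p: members go to different blocks, giving {p1} and {p5}.
No further refinement is possible. Final partition (5 blocks): {p2} | {p1} | {p8,p9} | {p7} | {p5}.
The equivalence class containing p8 is {p8,p9}, of size 2.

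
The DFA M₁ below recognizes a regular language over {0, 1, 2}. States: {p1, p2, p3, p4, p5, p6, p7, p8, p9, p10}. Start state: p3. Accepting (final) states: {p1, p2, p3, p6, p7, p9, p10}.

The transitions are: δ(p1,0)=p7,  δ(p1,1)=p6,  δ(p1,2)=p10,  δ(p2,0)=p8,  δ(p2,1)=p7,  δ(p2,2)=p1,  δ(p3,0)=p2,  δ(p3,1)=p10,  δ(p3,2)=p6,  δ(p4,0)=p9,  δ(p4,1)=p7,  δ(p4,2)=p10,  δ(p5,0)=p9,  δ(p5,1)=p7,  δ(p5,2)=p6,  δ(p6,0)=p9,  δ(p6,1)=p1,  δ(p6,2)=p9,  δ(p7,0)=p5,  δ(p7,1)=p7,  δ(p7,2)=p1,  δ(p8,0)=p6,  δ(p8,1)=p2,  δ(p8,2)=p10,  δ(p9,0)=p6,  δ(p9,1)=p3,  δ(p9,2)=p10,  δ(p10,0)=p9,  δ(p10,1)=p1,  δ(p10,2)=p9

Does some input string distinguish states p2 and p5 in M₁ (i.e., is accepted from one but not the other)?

Yes

Reachable states from the start: {p1,p2,p3,p5,p6,p7,p8,p9,p10}. Unreachable: {p4} — drop them.
Initial partition by acceptance: {p1,p2,p3,p6,p7,p9,p10} | {p5,p8}.
Split {p1,p2,p3,p6,p7,p9,p10} by δ(·,0) → {p1,p3,p6,p9,p10} and {p2,p7}.
On input 0, block {p1,p3,p6,p9,p10} splits into {p6,p9,p10} and {p1,p3}.
No further refinement is possible. Final partition (4 blocks): {p6,p9,p10} | {p5,p8} | {p2,p7} | {p1,p3}.
p2 and p5 end up in different blocks, so they are distinguishable. For instance, the string 'ε' is accepted from only p2.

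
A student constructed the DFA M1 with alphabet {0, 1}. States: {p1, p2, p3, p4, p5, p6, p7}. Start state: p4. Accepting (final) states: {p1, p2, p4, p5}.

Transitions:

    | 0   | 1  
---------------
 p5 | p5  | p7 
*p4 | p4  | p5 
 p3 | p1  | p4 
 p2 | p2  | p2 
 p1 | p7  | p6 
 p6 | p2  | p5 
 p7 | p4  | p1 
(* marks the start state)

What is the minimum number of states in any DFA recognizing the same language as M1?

6

First remove the unreachable states {p3}; 6 states remain.
Start with accepting vs non-accepting: {p1,p2,p4,p5} | {p6,p7}.
On input 0, block {p1,p2,p4,p5} splits into {p2,p4,p5} and {p1}.
Split {p2,p4,p5} by δ(·,1) → {p2,p4} and {p5}.
Split {p2,p4} by δ(·,1) → {p2} and {p4}.
On input 0, block {p6,p7} splits into {p6} and {p7}.
No further refinement is possible. Final partition (6 blocks): {p2} | {p6} | {p1} | {p5} | {p4} | {p7}.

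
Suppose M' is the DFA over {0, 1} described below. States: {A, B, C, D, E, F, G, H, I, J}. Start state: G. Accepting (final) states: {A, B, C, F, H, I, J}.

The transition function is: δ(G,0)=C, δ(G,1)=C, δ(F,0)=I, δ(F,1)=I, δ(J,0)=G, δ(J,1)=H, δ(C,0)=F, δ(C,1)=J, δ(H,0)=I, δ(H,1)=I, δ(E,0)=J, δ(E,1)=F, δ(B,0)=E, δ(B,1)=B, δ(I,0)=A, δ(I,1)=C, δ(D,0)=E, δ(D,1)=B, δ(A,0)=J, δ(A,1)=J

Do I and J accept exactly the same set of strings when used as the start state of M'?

Reachable states from the start: {A,C,F,G,H,I,J}. Unreachable: {B,D,E} — drop them.
Initial partition by acceptance: {A,C,F,H,I,J} | {G}.
Split {A,C,F,H,I,J} by δ(·,0) → {A,C,F,H,I} and {J}.
Refine {A,C,F,H,I} on symbol 0: members go to different blocks, giving {C,F,H,I} and {A}.
Split {C,F,H,I} by δ(·,0) → {C,F,H} and {I}.
Split {C,F,H} by δ(·,0) → {F,H} and {C}.
Stable partition: {F,H} | {G} | {J} | {A} | {I} | {C} — 6 equivalence classes.
I and J end up in different blocks, so they are distinguishable. For instance, the string '0' is accepted from only I.

No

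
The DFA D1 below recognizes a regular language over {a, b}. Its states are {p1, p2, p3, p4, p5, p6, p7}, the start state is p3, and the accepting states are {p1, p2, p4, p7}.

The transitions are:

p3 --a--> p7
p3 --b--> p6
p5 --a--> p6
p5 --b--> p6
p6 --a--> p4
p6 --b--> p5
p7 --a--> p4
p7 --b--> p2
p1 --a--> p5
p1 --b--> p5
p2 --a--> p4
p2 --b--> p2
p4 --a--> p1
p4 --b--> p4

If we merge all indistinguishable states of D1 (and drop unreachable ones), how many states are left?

6

Start with accepting vs non-accepting: {p1,p2,p4,p7} | {p3,p5,p6}.
Split {p1,p2,p4,p7} by δ(·,a) → {p2,p4,p7} and {p1}.
Split {p2,p4,p7} by δ(·,a) → {p2,p7} and {p4}.
On input a, block {p3,p5,p6} splits into {p3} and {p5} and {p6}.
The partition is now stable with 6 blocks: {p2,p7} | {p3} | {p1} | {p4} | {p5} | {p6}.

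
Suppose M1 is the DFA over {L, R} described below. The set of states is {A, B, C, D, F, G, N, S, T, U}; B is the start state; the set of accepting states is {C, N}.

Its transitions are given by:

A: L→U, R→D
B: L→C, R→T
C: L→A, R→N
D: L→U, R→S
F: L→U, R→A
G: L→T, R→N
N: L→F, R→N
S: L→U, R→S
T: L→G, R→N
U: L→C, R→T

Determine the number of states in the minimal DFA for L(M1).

P0 = {C,N} | {A,B,D,F,G,S,T,U}.
On input L, block {A,B,D,F,G,S,T,U} splits into {A,D,F,G,S,T} and {B,U}.
Split {A,D,F,G,S,T} by δ(·,L) → {A,D,F,S} and {G,T}.
No further refinement is possible. Final partition (4 blocks): {C,N} | {A,D,F,S} | {B,U} | {G,T}.

4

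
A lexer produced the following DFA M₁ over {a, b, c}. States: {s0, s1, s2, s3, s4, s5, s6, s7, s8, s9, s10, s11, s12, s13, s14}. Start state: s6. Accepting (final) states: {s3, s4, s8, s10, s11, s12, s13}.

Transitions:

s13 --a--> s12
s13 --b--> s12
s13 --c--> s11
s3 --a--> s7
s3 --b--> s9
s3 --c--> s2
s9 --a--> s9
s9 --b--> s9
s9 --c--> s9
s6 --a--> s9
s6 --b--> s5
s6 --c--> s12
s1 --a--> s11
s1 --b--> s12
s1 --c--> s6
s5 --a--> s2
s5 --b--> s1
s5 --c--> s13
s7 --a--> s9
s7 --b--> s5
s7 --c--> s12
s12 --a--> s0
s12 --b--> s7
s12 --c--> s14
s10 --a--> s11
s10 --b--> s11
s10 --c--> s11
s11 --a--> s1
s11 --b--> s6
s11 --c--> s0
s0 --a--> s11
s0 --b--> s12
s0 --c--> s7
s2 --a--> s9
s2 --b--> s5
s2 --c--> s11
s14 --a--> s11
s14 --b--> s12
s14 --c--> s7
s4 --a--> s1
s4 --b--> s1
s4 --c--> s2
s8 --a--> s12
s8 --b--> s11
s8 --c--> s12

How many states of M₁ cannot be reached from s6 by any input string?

Starting at s6 and following transitions, the reachable set is {s0, s1, s2, s5, s6, s7, s9, s11, s12, s13, s14}. That leaves s3, s4, s8, s10 unreachable — 4 in total.

4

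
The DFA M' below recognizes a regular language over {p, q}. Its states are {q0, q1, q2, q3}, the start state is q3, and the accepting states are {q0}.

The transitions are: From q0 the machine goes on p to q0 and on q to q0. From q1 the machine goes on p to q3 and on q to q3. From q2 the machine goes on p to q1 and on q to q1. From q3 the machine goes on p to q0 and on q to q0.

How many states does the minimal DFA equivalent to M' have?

2

Reachable states from the start: {q0,q3}. Unreachable: {q1,q2} — drop them.
Start with accepting vs non-accepting: {q0} | {q3}.
No further refinement is possible. Final partition (2 blocks): {q0} | {q3}.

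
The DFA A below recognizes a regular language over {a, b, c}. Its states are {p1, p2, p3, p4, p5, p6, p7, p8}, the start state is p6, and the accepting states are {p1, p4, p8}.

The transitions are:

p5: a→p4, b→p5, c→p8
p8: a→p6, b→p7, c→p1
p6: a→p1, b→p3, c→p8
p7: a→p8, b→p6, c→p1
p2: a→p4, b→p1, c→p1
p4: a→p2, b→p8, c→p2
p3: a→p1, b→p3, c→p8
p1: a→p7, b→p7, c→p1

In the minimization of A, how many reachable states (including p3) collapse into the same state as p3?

3

States {p2,p4,p5} cannot be reached from the start state, so discard them.
Initial partition by acceptance: {p1,p8} | {p3,p6,p7}.
Stable partition: {p1,p8} | {p3,p6,p7} — 2 equivalence classes.
The equivalence class containing p3 is {p3,p6,p7}, of size 3.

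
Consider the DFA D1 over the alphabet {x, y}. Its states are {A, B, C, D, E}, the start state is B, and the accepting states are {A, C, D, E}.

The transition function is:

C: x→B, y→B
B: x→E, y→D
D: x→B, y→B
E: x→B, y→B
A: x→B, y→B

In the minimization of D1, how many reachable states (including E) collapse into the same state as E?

2

Reachable states from the start: {B,D,E}. Unreachable: {A,C} — drop them.
P0 = {D,E} | {B}.
No further refinement is possible. Final partition (2 blocks): {D,E} | {B}.
The equivalence class containing E is {D,E}, of size 2.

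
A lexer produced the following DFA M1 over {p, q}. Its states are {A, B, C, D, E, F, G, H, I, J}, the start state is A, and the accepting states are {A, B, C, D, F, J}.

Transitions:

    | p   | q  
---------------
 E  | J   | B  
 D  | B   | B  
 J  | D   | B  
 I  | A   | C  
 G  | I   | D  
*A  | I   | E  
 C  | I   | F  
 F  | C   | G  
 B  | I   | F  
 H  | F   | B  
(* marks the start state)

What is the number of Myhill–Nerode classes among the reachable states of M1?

Reachable states from the start: {A,B,C,D,E,F,G,I,J}. Unreachable: {H} — drop them.
Start with accepting vs non-accepting: {A,B,C,D,F,J} | {E,G,I}.
Split {A,B,C,D,F,J} by δ(·,p) → {A,B,C} and {D,F,J}.
Split {A,B,C} by δ(·,q) → {B,C} and {A}.
On input p, block {E,G,I} splits into {E} and {G} and {I}.
Split {D,F,J} by δ(·,p) → {D,F} and {J}.
On input q, block {D,F} splits into {D} and {F}.
The partition is now stable with 8 blocks: {B,C} | {E} | {D} | {A} | {G} | {I} | {J} | {F}.

8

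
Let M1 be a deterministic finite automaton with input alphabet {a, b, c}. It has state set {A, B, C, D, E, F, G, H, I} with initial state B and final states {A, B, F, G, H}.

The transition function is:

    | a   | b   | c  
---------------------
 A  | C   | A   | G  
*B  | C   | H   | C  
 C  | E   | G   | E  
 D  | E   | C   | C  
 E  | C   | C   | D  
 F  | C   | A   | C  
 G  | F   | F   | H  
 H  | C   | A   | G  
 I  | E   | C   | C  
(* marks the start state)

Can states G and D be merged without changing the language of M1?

States {I} cannot be reached from the start state, so discard them.
Initial partition by acceptance: {A,B,F,G,H} | {C,D,E}.
Refine {A,B,F,G,H} on symbol a: members go to different blocks, giving {A,B,F,H} and {G}.
Refine {A,B,F,H} on symbol c: members go to different blocks, giving {A,H} and {B,F}.
On input b, block {C,D,E} splits into {D,E} and {C}.
Split {D,E} by δ(·,a) → {D} and {E}.
Stable partition: {A,H} | {D} | {G} | {B,F} | {C} | {E} — 6 equivalence classes.
G and D end up in different blocks, so they are distinguishable. For instance, the string 'ε' is accepted from only G.

No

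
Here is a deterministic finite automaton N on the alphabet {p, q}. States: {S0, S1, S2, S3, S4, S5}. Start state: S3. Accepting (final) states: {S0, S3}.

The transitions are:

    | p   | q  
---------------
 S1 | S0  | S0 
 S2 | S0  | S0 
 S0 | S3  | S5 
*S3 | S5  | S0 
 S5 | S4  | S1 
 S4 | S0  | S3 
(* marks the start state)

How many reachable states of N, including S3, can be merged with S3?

First remove the unreachable states {S2}; 5 states remain.
Start with accepting vs non-accepting: {S0,S3} | {S1,S4,S5}.
Split {S0,S3} by δ(·,p) → {S0} and {S3}.
On input p, block {S1,S4,S5} splits into {S1,S4} and {S5}.
On input q, block {S1,S4} splits into {S1} and {S4}.
No further refinement is possible. Final partition (5 blocks): {S0} | {S1} | {S3} | {S5} | {S4}.
State S3 belongs to the block {S3}, which has 1 states.

1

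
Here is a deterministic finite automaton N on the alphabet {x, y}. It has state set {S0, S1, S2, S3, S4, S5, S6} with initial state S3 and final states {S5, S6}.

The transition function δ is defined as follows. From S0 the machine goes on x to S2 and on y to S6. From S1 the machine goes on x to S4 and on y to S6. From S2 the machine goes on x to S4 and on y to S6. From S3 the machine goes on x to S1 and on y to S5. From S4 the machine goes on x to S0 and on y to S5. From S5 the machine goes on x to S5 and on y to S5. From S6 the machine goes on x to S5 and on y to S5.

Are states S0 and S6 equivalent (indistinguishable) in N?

Initial partition by acceptance: {S5,S6} | {S0,S1,S2,S3,S4}.
Stable partition: {S5,S6} | {S0,S1,S2,S3,S4} — 2 equivalence classes.
S0 and S6 end up in different blocks, so they are distinguishable. For instance, the string 'ε' is accepted from only S6.

No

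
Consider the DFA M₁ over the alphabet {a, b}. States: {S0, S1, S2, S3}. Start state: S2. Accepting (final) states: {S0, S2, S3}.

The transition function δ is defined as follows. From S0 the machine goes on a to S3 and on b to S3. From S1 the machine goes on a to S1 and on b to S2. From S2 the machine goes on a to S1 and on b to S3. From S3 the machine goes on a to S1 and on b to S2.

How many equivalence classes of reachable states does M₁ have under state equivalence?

First remove the unreachable states {S0}; 3 states remain.
Initial partition by acceptance: {S2,S3} | {S1}.
The partition is now stable with 2 blocks: {S2,S3} | {S1}.

2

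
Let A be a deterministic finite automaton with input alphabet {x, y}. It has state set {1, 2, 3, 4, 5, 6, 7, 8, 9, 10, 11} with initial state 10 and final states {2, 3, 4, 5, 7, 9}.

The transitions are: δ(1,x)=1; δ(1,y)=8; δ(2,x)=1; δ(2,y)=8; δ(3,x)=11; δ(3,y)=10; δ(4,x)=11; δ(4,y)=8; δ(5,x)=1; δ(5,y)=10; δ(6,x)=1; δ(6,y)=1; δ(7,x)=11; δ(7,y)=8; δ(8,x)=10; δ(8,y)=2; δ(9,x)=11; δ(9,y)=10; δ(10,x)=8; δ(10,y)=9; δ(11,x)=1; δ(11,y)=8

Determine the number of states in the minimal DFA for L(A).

3

States {3,4,5,6,7} cannot be reached from the start state, so discard them.
Start with accepting vs non-accepting: {2,9} | {1,8,10,11}.
Split {1,8,10,11} by δ(·,y) → {1,11} and {8,10}.
The partition is now stable with 3 blocks: {2,9} | {1,11} | {8,10}.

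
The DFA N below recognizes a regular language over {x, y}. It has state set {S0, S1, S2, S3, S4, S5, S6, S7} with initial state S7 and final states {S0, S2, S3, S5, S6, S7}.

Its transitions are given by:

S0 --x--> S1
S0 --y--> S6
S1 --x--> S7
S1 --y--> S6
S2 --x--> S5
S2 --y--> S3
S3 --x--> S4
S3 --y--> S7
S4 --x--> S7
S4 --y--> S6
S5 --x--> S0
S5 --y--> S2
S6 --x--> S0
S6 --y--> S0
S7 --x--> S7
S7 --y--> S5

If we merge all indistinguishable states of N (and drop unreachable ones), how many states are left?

Start with accepting vs non-accepting: {S0,S2,S3,S5,S6,S7} | {S1,S4}.
Refine {S0,S2,S3,S5,S6,S7} on symbol x: members go to different blocks, giving {S2,S5,S6,S7} and {S0,S3}.
On input x, block {S2,S5,S6,S7} splits into {S2,S7} and {S5,S6}.
On input x, block {S2,S7} splits into {S2} and {S7}.
Split {S0,S3} by δ(·,y) → {S0} and {S3}.
Split {S5,S6} by δ(·,y) → {S5} and {S6}.
The partition is now stable with 7 blocks: {S2} | {S1,S4} | {S0} | {S5} | {S7} | {S3} | {S6}.

7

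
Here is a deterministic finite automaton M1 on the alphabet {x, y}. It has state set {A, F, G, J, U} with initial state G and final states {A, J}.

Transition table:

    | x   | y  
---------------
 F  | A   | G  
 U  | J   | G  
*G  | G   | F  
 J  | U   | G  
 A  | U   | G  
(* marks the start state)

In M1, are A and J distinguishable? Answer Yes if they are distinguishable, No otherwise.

No

All states are reachable from the start state.
Start with accepting vs non-accepting: {A,J} | {F,G,U}.
On input x, block {F,G,U} splits into {F,U} and {G}.
Stable partition: {A,J} | {F,U} | {G} — 3 equivalence classes.
A and J lie in the same block of the stable partition, so they are equivalent — no string distinguishes them.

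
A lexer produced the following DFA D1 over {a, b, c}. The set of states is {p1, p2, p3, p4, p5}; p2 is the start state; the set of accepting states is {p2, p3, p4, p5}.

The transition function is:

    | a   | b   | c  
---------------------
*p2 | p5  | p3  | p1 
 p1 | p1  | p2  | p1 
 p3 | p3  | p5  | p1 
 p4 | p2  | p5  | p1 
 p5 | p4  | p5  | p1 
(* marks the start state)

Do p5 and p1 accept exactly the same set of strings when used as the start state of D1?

No

All states are reachable from the start state.
Start with accepting vs non-accepting: {p2,p3,p4,p5} | {p1}.
Stable partition: {p2,p3,p4,p5} | {p1} — 2 equivalence classes.
p5 and p1 end up in different blocks, so they are distinguishable. For instance, the string 'ε' is accepted from only p5.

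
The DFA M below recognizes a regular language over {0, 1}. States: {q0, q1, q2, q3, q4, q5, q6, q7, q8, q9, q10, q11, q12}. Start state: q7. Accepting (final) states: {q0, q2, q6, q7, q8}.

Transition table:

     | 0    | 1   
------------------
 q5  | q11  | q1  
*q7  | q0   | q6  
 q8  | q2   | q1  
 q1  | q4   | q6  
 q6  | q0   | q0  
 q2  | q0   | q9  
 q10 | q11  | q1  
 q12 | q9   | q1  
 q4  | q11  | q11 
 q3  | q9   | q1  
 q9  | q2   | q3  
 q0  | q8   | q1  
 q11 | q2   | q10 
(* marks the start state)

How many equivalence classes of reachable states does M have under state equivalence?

9

Reachable states from the start: {q0,q1,q2,q3,q4,q6,q7,q8,q9,q10,q11}. Unreachable: {q5,q12} — drop them.
Start with accepting vs non-accepting: {q0,q2,q6,q7,q8} | {q1,q3,q4,q9,q10,q11}.
On input 1, block {q0,q2,q6,q7,q8} splits into {q0,q2,q8} and {q6,q7}.
Refine {q1,q3,q4,q9,q10,q11} on symbol 0: members go to different blocks, giving {q1,q3,q4,q10} and {q9,q11}.
Refine {q0,q2,q8} on symbol 1: members go to different blocks, giving {q0,q8} and {q2}.
On input 0, block {q0,q8} splits into {q0} and {q8}.
Split {q1,q3,q4,q10} by δ(·,0) → {q3,q4,q10} and {q1}.
Split {q3,q4,q10} by δ(·,1) → {q3,q10} and {q4}.
On input 1, block {q6,q7} splits into {q6} and {q7}.
The partition is now stable with 9 blocks: {q0} | {q3,q10} | {q6} | {q9,q11} | {q2} | {q8} | {q1} | {q4} | {q7}.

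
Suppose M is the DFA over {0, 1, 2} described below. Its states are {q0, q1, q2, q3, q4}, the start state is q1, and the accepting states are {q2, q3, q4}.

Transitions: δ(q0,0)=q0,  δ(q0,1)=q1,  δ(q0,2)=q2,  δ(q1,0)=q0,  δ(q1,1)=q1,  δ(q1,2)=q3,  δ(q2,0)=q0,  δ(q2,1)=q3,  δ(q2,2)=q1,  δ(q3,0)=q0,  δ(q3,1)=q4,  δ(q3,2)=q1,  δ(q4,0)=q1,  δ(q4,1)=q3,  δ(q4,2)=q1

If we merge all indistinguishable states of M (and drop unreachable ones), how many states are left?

2

P0 = {q2,q3,q4} | {q0,q1}.
Stable partition: {q2,q3,q4} | {q0,q1} — 2 equivalence classes.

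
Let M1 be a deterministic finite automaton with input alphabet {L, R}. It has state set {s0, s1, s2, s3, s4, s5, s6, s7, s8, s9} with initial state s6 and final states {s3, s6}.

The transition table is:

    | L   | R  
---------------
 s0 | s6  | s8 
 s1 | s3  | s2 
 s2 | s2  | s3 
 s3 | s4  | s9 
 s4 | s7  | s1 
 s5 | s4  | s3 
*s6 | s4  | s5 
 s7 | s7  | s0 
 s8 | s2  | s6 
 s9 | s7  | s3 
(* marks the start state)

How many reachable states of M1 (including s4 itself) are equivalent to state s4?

Every state is reachable, so we keep all 10.
Initial partition by acceptance: {s3,s6} | {s0,s1,s2,s4,s5,s7,s8,s9}.
Refine {s0,s1,s2,s4,s5,s7,s8,s9} on symbol L: members go to different blocks, giving {s2,s4,s5,s7,s8,s9} and {s0,s1}.
On input R, block {s2,s4,s5,s7,s8,s9} splits into {s2,s5,s8,s9} and {s4,s7}.
Refine {s2,s5,s8,s9} on symbol L: members go to different blocks, giving {s2,s8} and {s5,s9}.
No further refinement is possible. Final partition (5 blocks): {s3,s6} | {s2,s8} | {s0,s1} | {s4,s7} | {s5,s9}.
The equivalence class containing s4 is {s4,s7}, of size 2.

2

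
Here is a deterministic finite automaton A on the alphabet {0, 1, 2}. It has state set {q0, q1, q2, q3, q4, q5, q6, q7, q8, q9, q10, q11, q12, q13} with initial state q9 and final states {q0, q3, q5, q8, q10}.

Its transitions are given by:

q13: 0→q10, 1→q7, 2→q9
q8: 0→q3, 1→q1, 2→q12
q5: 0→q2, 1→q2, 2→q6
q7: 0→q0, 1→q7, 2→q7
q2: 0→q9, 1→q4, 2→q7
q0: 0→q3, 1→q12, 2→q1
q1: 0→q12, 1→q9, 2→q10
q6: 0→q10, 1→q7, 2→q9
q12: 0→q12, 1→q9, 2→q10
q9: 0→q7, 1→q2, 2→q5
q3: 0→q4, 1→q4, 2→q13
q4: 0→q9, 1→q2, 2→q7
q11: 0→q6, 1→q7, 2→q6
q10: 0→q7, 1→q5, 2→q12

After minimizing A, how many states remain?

8

States {q8,q11} cannot be reached from the start state, so discard them.
P0 = {q0,q3,q5,q10} | {q1,q2,q4,q6,q7,q9,q12,q13}.
Refine {q0,q3,q5,q10} on symbol 0: members go to different blocks, giving {q3,q5,q10} and {q0}.
Refine {q3,q5,q10} on symbol 1: members go to different blocks, giving {q3,q5} and {q10}.
Refine {q1,q2,q4,q6,q7,q9,q12,q13} on symbol 0: members go to different blocks, giving {q1,q2,q4,q9,q12} and {q6,q13} and {q7}.
Refine {q1,q2,q4,q9,q12} on symbol 0: members go to different blocks, giving {q1,q2,q4,q12} and {q9}.
Refine {q1,q2,q4,q12} on symbol 0: members go to different blocks, giving {q1,q12} and {q2,q4}.
No further refinement is possible. Final partition (8 blocks): {q3,q5} | {q1,q12} | {q0} | {q10} | {q6,q13} | {q7} | {q9} | {q2,q4}.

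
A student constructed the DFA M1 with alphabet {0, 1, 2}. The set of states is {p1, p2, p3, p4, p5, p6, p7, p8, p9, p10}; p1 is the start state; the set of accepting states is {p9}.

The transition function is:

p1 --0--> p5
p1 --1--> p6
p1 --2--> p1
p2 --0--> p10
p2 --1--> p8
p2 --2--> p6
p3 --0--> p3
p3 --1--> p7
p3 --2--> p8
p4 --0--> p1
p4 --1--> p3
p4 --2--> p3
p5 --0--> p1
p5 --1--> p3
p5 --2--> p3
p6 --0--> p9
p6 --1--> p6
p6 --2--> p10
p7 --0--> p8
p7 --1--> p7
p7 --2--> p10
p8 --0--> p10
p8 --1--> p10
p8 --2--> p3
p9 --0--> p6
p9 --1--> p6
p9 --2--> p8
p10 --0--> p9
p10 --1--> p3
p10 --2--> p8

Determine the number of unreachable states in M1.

BFS from p1 reaches {p1, p3, p5, p6, p7, p8, p9, p10}; the 2 state(s) p2, p4 are never visited.

2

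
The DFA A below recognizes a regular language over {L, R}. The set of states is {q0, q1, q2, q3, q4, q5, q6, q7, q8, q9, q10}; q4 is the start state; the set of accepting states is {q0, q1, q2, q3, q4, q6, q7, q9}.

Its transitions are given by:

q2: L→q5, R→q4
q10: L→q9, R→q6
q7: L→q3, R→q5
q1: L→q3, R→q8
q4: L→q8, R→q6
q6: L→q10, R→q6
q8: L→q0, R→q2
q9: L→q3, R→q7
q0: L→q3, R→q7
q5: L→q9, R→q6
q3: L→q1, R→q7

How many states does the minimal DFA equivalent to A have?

Every state is reachable, so we keep all 11.
P0 = {q0,q1,q2,q3,q4,q6,q7,q9} | {q5,q8,q10}.
Refine {q0,q1,q2,q3,q4,q6,q7,q9} on symbol L: members go to different blocks, giving {q0,q1,q3,q7,q9} and {q2,q4,q6}.
Split {q0,q1,q3,q7,q9} by δ(·,R) → {q0,q3,q9} and {q1,q7}.
Split {q0,q3,q9} by δ(·,L) → {q0,q9} and {q3}.
The partition is now stable with 5 blocks: {q0,q9} | {q5,q8,q10} | {q2,q4,q6} | {q1,q7} | {q3}.

5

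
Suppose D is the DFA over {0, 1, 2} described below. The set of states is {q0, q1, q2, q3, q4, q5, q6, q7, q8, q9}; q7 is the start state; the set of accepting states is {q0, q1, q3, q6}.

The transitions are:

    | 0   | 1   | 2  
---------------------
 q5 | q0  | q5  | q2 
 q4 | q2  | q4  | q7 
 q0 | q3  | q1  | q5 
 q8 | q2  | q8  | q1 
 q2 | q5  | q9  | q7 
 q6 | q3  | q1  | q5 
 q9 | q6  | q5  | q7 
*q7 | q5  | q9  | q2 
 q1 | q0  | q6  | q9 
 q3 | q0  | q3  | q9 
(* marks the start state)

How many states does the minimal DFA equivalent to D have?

3

First remove the unreachable states {q4,q8}; 8 states remain.
P0 = {q0,q1,q3,q6} | {q2,q5,q7,q9}.
Refine {q2,q5,q7,q9} on symbol 0: members go to different blocks, giving {q2,q7} and {q5,q9}.
No further refinement is possible. Final partition (3 blocks): {q0,q1,q3,q6} | {q2,q7} | {q5,q9}.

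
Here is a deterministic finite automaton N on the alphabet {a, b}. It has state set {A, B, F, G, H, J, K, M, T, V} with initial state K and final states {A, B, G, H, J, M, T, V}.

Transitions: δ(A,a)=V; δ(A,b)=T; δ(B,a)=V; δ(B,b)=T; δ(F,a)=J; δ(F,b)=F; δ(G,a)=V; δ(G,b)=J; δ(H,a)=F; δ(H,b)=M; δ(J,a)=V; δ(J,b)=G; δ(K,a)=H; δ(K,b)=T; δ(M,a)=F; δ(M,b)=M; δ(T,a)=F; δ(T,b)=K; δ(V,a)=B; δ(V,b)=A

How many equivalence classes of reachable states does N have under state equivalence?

Every state is reachable, so we keep all 10.
P0 = {A,B,G,H,J,M,T,V} | {F,K}.
On input a, block {A,B,G,H,J,M,T,V} splits into {A,B,G,J,V} and {H,M,T}.
Split {A,B,G,J,V} by δ(·,b) → {G,J,V} and {A,B}.
On input a, block {G,J,V} splits into {G,J} and {V}.
Split {F,K} by δ(·,a) → {F} and {K}.
Refine {H,M,T} on symbol b: members go to different blocks, giving {H,M} and {T}.
Stable partition: {G,J} | {F} | {H,M} | {A,B} | {V} | {K} | {T} — 7 equivalence classes.

7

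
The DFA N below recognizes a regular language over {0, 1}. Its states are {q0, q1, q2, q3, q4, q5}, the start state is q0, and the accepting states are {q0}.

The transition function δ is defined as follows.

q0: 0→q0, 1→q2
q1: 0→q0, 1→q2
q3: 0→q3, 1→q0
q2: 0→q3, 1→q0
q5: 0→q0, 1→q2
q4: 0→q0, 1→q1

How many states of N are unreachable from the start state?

Starting at q0 and following transitions, the reachable set is {q0, q2, q3}. That leaves q1, q4, q5 unreachable — 3 in total.

3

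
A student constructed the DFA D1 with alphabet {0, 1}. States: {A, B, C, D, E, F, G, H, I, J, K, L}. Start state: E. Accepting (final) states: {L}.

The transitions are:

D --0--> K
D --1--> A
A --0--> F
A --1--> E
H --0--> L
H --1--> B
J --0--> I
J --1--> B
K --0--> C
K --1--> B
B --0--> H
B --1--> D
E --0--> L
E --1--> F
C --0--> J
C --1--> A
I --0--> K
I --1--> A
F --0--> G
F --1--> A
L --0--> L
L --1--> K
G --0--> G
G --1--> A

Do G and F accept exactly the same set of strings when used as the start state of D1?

Yes

P0 = {L} | {A,B,C,D,E,F,G,H,I,J,K}.
Refine {A,B,C,D,E,F,G,H,I,J,K} on symbol 0: members go to different blocks, giving {A,B,C,D,F,G,I,J,K} and {E,H}.
Split {A,B,C,D,F,G,I,J,K} by δ(·,0) → {A,C,D,F,G,I,J,K} and {B}.
On input 1, block {A,C,D,F,G,I,J,K} splits into {C,D,F,G,I} and {J,K} and {A}.
Split {C,D,F,G,I} by δ(·,0) → {C,D,I} and {F,G}.
On input 1, block {E,H} splits into {E} and {H}.
No further refinement is possible. Final partition (8 blocks): {L} | {C,D,I} | {E} | {B} | {J,K} | {A} | {F,G} | {H}.
G and F lie in the same block of the stable partition, so they are equivalent — no string distinguishes them.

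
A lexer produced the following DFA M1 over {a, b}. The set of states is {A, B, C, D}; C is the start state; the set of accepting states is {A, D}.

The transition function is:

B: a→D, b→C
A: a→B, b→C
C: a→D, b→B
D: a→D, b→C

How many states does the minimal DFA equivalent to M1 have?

2

First remove the unreachable states {A}; 3 states remain.
P0 = {D} | {B,C}.
Stable partition: {D} | {B,C} — 2 equivalence classes.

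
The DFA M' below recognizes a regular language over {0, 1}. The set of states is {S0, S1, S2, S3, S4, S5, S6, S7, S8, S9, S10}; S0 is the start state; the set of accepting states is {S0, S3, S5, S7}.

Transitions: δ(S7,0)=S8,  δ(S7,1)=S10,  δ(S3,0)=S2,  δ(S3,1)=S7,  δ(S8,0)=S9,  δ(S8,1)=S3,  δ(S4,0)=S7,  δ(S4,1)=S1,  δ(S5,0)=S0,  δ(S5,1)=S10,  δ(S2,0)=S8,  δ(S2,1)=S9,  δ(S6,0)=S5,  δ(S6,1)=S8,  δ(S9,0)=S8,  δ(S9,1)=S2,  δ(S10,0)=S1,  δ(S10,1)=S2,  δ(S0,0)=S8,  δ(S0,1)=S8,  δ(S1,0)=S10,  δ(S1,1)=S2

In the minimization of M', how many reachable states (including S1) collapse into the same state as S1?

First remove the unreachable states {S4,S5,S6}; 8 states remain.
P0 = {S0,S3,S7} | {S1,S2,S8,S9,S10}.
On input 1, block {S0,S3,S7} splits into {S0,S7} and {S3}.
Refine {S1,S2,S8,S9,S10} on symbol 1: members go to different blocks, giving {S1,S2,S9,S10} and {S8}.
Refine {S0,S7} on symbol 1: members go to different blocks, giving {S0} and {S7}.
Refine {S1,S2,S9,S10} on symbol 0: members go to different blocks, giving {S1,S10} and {S2,S9}.
No further refinement is possible. Final partition (6 blocks): {S0} | {S1,S10} | {S3} | {S8} | {S7} | {S2,S9}.
The equivalence class containing S1 is {S1,S10}, of size 2.

2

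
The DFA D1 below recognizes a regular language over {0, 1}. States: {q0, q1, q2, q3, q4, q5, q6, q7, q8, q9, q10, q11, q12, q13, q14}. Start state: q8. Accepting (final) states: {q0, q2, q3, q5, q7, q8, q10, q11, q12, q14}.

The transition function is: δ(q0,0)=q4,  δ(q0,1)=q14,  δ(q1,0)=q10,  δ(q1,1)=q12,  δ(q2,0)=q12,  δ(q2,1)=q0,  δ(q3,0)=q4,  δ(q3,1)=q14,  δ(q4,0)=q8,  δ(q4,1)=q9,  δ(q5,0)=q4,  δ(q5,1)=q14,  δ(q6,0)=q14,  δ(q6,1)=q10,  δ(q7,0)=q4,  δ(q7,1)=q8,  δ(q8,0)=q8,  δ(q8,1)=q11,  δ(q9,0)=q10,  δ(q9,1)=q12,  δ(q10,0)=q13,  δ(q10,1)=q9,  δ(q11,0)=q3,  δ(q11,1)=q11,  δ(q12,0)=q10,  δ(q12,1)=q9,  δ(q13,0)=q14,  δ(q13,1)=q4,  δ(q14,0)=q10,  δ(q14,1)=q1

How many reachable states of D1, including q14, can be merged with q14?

States {q0,q2,q5,q6,q7} cannot be reached from the start state, so discard them.
Start with accepting vs non-accepting: {q3,q8,q10,q11,q12,q14} | {q1,q4,q9,q13}.
Refine {q3,q8,q10,q11,q12,q14} on symbol 0: members go to different blocks, giving {q8,q11,q12,q14} and {q3,q10}.
On input 0, block {q8,q11,q12,q14} splits into {q11,q12,q14} and {q8}.
Split {q11,q12,q14} by δ(·,1) → {q12,q14} and {q11}.
Refine {q1,q4,q9,q13} on symbol 0: members go to different blocks, giving {q1,q9} and {q4} and {q13}.
Split {q3,q10} by δ(·,0) → {q3} and {q10}.
No further refinement is possible. Final partition (8 blocks): {q12,q14} | {q1,q9} | {q3} | {q8} | {q11} | {q4} | {q13} | {q10}.
The equivalence class containing q14 is {q12,q14}, of size 2.

2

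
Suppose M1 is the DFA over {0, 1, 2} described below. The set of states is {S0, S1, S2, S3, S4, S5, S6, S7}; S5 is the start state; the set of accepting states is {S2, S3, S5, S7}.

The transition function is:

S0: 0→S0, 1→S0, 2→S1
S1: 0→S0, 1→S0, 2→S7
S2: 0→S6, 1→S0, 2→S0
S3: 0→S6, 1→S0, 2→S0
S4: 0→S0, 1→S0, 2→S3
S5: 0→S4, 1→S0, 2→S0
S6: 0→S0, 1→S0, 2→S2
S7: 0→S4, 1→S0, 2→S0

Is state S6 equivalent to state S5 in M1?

P0 = {S2,S3,S5,S7} | {S0,S1,S4,S6}.
Split {S0,S1,S4,S6} by δ(·,2) → {S1,S4,S6} and {S0}.
The partition is now stable with 3 blocks: {S2,S3,S5,S7} | {S1,S4,S6} | {S0}.
S6 and S5 end up in different blocks, so they are distinguishable. For instance, the string 'ε' is accepted from only S5.

No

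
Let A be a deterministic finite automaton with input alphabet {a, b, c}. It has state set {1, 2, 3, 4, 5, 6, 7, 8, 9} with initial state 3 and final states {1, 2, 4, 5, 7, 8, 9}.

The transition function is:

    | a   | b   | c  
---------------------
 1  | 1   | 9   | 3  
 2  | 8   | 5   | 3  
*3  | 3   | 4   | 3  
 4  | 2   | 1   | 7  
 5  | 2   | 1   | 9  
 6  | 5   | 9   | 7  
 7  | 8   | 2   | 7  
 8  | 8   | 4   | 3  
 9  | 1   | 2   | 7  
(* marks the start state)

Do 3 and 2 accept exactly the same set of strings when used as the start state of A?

No

Reachable states from the start: {1,2,3,4,5,7,8,9}. Unreachable: {6} — drop them.
P0 = {1,2,4,5,7,8,9} | {3}.
On input c, block {1,2,4,5,7,8,9} splits into {4,5,7,9} and {1,2,8}.
No further refinement is possible. Final partition (3 blocks): {4,5,7,9} | {3} | {1,2,8}.
3 and 2 end up in different blocks, so they are distinguishable. For instance, the string 'ε' is accepted from only 2.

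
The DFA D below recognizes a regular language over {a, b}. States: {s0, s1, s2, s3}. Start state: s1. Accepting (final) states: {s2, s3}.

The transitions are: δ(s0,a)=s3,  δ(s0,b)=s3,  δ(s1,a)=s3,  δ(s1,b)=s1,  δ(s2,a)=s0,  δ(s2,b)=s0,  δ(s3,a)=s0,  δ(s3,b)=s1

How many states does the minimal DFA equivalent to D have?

3

Reachable states from the start: {s0,s1,s3}. Unreachable: {s2} — drop them.
P0 = {s3} | {s0,s1}.
Refine {s0,s1} on symbol b: members go to different blocks, giving {s0} and {s1}.
Stable partition: {s3} | {s0} | {s1} — 3 equivalence classes.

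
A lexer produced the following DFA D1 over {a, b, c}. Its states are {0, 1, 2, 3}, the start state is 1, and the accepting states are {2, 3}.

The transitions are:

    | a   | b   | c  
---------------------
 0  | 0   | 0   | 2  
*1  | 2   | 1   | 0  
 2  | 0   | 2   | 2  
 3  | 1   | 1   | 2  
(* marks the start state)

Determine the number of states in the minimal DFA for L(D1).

Reachable states from the start: {0,1,2}. Unreachable: {3} — drop them.
Start with accepting vs non-accepting: {2} | {0,1}.
Refine {0,1} on symbol a: members go to different blocks, giving {0} and {1}.
No further refinement is possible. Final partition (3 blocks): {2} | {0} | {1}.

3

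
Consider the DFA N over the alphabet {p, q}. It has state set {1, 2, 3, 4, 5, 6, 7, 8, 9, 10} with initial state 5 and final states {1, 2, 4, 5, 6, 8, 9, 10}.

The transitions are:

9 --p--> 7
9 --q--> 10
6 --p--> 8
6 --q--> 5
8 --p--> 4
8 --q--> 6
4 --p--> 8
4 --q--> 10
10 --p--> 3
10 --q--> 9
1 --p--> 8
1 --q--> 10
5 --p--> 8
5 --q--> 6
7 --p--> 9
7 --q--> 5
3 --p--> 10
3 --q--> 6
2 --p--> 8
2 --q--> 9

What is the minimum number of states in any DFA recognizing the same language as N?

Reachable states from the start: {3,4,5,6,7,8,9,10}. Unreachable: {1,2} — drop them.
P0 = {4,5,6,8,9,10} | {3,7}.
Split {4,5,6,8,9,10} by δ(·,p) → {4,5,6,8} and {9,10}.
Split {4,5,6,8} by δ(·,q) → {5,6,8} and {4}.
On input p, block {5,6,8} splits into {5,6} and {8}.
Stable partition: {5,6} | {3,7} | {9,10} | {4} | {8} — 5 equivalence classes.

5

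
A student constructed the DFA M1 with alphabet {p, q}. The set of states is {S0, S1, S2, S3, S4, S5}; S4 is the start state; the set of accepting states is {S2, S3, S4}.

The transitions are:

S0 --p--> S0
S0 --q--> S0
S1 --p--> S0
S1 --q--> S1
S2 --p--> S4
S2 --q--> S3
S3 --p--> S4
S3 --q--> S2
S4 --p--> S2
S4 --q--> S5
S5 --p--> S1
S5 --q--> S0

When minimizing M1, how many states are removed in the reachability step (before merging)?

Exploring from S4, all states are eventually visited, so none are unreachable.

0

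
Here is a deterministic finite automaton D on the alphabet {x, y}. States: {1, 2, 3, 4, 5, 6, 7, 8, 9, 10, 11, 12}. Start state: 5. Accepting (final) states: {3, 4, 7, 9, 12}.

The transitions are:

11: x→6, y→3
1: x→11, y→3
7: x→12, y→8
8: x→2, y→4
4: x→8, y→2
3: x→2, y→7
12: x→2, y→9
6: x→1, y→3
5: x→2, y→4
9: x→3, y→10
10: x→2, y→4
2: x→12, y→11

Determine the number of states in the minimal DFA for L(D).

Every state is reachable, so we keep all 12.
Start with accepting vs non-accepting: {3,4,7,9,12} | {1,2,5,6,8,10,11}.
Refine {3,4,7,9,12} on symbol x: members go to different blocks, giving {3,4,12} and {7,9}.
On input y, block {3,4,12} splits into {3,12} and {4}.
Refine {1,2,5,6,8,10,11} on symbol x: members go to different blocks, giving {1,5,6,8,10,11} and {2}.
On input x, block {1,5,6,8,10,11} splits into {1,6,11} and {5,8,10}.
Stable partition: {3,12} | {1,6,11} | {7,9} | {4} | {2} | {5,8,10} — 6 equivalence classes.

6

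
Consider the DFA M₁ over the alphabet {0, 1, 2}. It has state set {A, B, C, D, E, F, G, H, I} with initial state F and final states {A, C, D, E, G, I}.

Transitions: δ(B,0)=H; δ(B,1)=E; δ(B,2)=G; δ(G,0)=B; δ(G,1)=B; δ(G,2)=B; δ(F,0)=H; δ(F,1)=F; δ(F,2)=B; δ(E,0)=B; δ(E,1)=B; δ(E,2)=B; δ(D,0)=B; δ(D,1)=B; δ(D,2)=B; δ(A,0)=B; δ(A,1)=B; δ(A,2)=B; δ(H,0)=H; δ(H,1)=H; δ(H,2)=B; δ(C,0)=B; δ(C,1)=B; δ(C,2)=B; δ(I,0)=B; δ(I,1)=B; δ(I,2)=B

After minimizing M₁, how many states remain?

3

States {A,C,D,I} cannot be reached from the start state, so discard them.
Initial partition by acceptance: {E,G} | {B,F,H}.
Refine {B,F,H} on symbol 1: members go to different blocks, giving {F,H} and {B}.
Stable partition: {E,G} | {F,H} | {B} — 3 equivalence classes.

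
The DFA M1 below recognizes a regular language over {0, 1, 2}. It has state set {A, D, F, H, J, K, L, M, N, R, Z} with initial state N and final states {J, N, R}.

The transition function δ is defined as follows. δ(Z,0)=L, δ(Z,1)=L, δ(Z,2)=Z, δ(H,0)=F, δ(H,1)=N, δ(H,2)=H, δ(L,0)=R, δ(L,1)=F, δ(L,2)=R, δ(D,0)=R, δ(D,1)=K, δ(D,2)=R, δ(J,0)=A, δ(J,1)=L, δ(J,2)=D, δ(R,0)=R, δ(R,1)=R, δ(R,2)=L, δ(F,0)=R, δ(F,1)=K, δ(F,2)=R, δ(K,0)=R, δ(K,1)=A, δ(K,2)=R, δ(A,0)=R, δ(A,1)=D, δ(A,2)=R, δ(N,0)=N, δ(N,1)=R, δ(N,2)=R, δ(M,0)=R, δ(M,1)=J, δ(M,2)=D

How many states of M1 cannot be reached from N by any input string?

No path from N leads to H, J, M, Z; the other 7 states are all reachable.

4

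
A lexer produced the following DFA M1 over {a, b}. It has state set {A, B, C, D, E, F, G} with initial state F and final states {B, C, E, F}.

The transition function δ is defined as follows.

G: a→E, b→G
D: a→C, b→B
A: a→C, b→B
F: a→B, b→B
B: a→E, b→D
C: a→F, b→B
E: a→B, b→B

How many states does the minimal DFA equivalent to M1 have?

First remove the unreachable states {A,G}; 5 states remain.
P0 = {B,C,E,F} | {D}.
Refine {B,C,E,F} on symbol b: members go to different blocks, giving {C,E,F} and {B}.
On input a, block {C,E,F} splits into {E,F} and {C}.
The partition is now stable with 4 blocks: {E,F} | {D} | {B} | {C}.

4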